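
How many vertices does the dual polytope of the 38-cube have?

An n-cross-polytope has 2n vertices; here n = 38, giving 76.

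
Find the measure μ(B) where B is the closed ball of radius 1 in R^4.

Volume = π^{4/2}·(1)^4/Γ(3) = π^2/2 ≈ 4.9348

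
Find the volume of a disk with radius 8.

V_2(8) = π^(2/2) · (8)^2 / Γ(2/2 + 1) = 64·π ≈ 201.062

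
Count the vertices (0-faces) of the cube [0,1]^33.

Each vertex is a binary string of length 33, so there are 2^33 = 8589934592.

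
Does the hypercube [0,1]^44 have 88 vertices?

False. The 44-cube has 2^44 = 17592186044416 vertices.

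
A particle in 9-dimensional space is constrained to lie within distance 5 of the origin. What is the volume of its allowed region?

V = 12500000·π^4/189 ≈ 6.4424e+06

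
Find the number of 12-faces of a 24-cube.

f_12(24-cube) = (24 choose 12) · 2^12 = 11076222976.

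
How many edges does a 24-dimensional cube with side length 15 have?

The 24-cube has n·2^(n-1) = 24·2^23 = 24·8388608 = 201326592 edges.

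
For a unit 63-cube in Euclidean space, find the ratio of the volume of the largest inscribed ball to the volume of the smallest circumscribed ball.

V_in/V_out = n^(-n/2) = 63^(-63/2) ≈ 2.09302e-57.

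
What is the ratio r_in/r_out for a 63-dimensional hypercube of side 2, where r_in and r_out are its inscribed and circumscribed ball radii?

r_in / r_out = (2/2) / (2√63/2) = 1/√63 ≈ 0.125988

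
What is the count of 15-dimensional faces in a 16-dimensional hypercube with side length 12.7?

Number of 15-faces = C(16,15) · 2^(16-15) = 16 · 2 = 32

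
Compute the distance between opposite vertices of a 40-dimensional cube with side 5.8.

||(5.8,5.8,...,5.8)|| = √(40)·5.8 ≈ 36.6824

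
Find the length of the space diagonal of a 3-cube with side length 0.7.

The space diagonal of an n-cube of side s is s√n. Here 0.7·√3 ≈ 1.21244.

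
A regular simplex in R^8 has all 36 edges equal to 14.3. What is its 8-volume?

For a regular n-simplex with edge a, V = (a^n / n!)·√((n+1)/2^n). With a=14.3, n=8: V ≈ 8131.47.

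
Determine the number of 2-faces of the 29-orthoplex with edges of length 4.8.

Each 2-face is the convex hull of 3 vertices, one chosen as ±e_i from each of 3 distinct axes: 2^3·C(29,3) = 29232.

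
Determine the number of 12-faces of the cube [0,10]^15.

f_12(15-cube) = (15 choose 12) · 2^3 = 3640.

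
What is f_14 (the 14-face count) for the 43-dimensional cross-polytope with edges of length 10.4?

f_14(43-orthoplex) = 2^15 · (43 choose 15) = 4965422094614528.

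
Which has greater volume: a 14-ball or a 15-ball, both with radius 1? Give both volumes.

V_14(1) ≈ 0.599265. V_15(1) ≈ 0.381443. The 14-ball is larger.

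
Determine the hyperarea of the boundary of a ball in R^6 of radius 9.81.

S_6(9.81) = 2·π^(6/2)·(9.81)^5 / Γ(6/2) ≈ 2.81705e+06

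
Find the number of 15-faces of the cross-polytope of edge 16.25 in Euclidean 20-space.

f_15(20-orthoplex) = 2^16 · (20 choose 16) = 317521920.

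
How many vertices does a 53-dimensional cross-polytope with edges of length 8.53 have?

Number of vertices = 2n = 106.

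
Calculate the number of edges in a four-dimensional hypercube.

The 4-cube has n·2^(n-1) = 4·2^3 = 4·8 = 32 edges.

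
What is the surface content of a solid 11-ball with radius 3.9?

S_11(3.9) = 2·π^(11/2)·(3.9)^10 / Γ(11/2) ≈ 1.68711e+07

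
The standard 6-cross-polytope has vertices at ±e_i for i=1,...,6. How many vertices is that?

The 6-dimensional cross-polytope has 2n = 2·6 = 12 vertices.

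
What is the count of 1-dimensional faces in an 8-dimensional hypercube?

Number of 1-faces = C(8,1) · 2^(8-1) = 8 · 128 = 1024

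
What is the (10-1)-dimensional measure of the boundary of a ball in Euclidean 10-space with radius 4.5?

|∂B_10(4.5)| = 129140163·π^5/2048 ≈ 1.92966e+07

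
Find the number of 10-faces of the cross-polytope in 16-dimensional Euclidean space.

Number of 10-faces = 2^(10+1) · C(16,10+1) = 2048 · 4368 = 8945664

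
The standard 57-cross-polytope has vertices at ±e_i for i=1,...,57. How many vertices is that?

Number of vertices = 2n = 114.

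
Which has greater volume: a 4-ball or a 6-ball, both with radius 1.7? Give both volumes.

V_4(1.7) ≈ 41.216. V_6(1.7) ≈ 124.736. The 6-ball is larger.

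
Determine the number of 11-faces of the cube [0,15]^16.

Choose 11 of 16 axes to span the face (C(16,11) = 4368 ways), then fix each of the remaining 5 coordinates at one of its two extreme values (2^5 = 32 ways): 4368·32 = 139776.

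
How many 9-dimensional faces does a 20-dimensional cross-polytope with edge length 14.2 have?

Each 9-face is the convex hull of 10 vertices, one chosen as ±e_i from each of 10 distinct axes: 2^10·C(20,10) = 189190144.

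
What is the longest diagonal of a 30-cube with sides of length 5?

||(5,5,...,5)|| = √(30)·5 ≈ 27.3861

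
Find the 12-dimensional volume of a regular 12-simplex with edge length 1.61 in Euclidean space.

V_12 = √(13) · 1.61^12 / (12! · 2^(12/2)) ≈ 3.56751e-08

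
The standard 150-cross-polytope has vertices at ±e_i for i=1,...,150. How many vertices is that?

An n-cross-polytope has 2n vertices; here n = 150, giving 300.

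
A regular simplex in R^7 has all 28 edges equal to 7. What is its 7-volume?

Volume = 7^7 · √(8/2^7) / 7! ≈ 40.8503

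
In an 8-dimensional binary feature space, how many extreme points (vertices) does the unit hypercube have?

Each vertex is a binary string of length 8, so there are 2^8 = 256.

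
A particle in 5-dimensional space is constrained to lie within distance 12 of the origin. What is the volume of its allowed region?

V_5(12) = π^(5/2) · (12)^5 / Γ(5/2 + 1) = 663552·π^2/5 ≈ 1.3098e+06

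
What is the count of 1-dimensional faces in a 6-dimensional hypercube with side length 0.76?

Number of 1-faces = C(6,1) · 2^(6-1) = 6 · 32 = 192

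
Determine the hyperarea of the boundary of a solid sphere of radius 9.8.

|∂B_3(9.8)| = 4πr² = 4π·(9.8)² ≈ 1206.87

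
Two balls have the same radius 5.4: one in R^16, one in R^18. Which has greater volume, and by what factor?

V_16(5.4) ≈ 1.23021e+11, V_18(5.4) ≈ 1.2522e+12. The 18-ball is larger by a factor of 10.18.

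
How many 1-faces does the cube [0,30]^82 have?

Each of the 2^82 = 4835703278458516698824704 vertices has degree 82; total edges = 82·2^82/2 = 198263834416799184651812864.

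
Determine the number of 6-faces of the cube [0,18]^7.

An n-cube has C(n,k)·2^(n-k) k-faces. Here C(7,6)·2^1 = 7·2 = 14.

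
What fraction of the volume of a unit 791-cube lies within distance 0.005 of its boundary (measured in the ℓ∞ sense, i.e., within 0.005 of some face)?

Shell fraction = 1 - (1-0.01)^791 ≈ 0.999647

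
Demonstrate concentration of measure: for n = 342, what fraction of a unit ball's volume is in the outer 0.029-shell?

1 - (1-0.029)^342 ≈ 0.999957 ≈ 99.995744%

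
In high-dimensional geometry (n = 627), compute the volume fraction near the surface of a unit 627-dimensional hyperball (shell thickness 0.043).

1 - (1-0.043)^627 ≈ 1 - 1.076e-12 ≈ (100 - 1.08e-10)%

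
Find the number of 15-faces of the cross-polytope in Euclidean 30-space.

Number of 15-faces = 2^(15+1) · C(30,15+1) = 65536 · 145422675 = 9530420428800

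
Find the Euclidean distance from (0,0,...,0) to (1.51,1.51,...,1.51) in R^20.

d = √(1.51² + 1.51² + ... + 1.51²) [20 terms] = √(20·1.51²) = 1.51√20 ≈ 6.75293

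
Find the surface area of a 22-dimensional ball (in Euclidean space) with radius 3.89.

|∂B_22(3.89)| ≈ 3.97061e+11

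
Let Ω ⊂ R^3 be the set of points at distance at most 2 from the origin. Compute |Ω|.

The n-ball volume is π^(n/2)·r^n/Γ(n/2+1). With n=3, r=2: V = 32·π/3 ≈ 33.5103.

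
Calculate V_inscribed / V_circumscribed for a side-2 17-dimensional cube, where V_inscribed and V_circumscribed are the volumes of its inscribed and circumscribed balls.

The radii are 2/2 and 2√17/2, so the volume ratio is (1/√17)^17 = 17^{-17/2} ≈ 3.47684e-11.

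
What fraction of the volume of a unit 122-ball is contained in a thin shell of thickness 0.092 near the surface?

V(inner)/V(outer) = ((1-0.092)/1)^122 ≈ 7.7e-06, so the shell fraction is 0.999992.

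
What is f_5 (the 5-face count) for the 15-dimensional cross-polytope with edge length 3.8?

An n-cross-polytope has 2^(k+1)·C(n,k+1) k-faces. Here 2^6·C(15,6) = 64·5005 = 320320.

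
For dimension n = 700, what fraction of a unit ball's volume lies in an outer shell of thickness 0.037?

1 - (1-0.037)^700 ≈ 1 - 3.455e-12 ≈ (100 - 3.45e-10)%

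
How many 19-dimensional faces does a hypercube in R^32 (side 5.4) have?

Choose 19 of 32 axes to span the face (C(32,19) = 347373600 ways), then fix each of the remaining 13 coordinates at one of its two extreme values (2^13 = 8192 ways): 347373600·8192 = 2845684531200.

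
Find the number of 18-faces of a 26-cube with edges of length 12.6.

Number of 18-faces = C(26,18) · 2^(26-18) = 1562275 · 256 = 399942400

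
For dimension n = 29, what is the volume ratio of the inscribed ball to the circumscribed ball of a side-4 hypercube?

V_in/V_out = n^(-n/2) = 29^(-29/2) ≈ 6.24064e-22.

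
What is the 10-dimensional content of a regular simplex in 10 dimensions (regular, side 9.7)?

Volume = 9.7^10 · √(11/2^10) / 10! ≈ 210.621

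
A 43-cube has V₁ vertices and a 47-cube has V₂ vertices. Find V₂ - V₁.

V₁ = 2^43 = 8796093022208. V₂ = 2^47 = 140737488355328. V₂ - V₁ = 131941395333120.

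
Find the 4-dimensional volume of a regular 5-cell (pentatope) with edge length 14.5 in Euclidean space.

For a regular n-simplex with edge a, V = (a^n / n!)·√((n+1)/2^n). With a=14.5, n=4: V ≈ 1029.64.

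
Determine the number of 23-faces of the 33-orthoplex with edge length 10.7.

f_23(33-orthoplex) = 2^24 · (33 choose 24) = 647048567193600.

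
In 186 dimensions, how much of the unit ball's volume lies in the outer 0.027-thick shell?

V(inner)/V(outer) = ((1-0.027)/1)^186 ≈ 0.006152, so the shell fraction is 0.993848.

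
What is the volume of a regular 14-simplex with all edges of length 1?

V = (1^14 / 14!) · √((14+1) / 2^14) ≈ 3.47078e-13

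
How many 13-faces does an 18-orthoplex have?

Each 13-face is the convex hull of 14 vertices, one chosen as ±e_i from each of 14 distinct axes: 2^14·C(18,14) = 50135040.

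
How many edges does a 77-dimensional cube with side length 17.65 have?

Number of 1-faces = C(77,1)·2^(77-1) = 77·75557863725914323419136 = 5817955506895402903273472.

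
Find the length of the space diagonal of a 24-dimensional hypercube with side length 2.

Diagonal = √24 · 2 ≈ 9.79796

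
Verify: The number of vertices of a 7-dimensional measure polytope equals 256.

False. The 7-cube has 2^7 = 128 vertices.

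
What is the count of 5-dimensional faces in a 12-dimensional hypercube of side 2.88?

Number of 5-faces = C(12,5) · 2^(12-5) = 792 · 128 = 101376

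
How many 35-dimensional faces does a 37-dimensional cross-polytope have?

Each 35-face is the convex hull of 36 vertices, one chosen as ±e_i from each of 36 distinct axes: 2^36·C(37,36) = 2542620639232.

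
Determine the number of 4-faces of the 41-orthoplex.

An n-cross-polytope has 2^(k+1)·C(n,k+1) k-faces. Here 2^5·C(41,5) = 32·749398 = 23980736.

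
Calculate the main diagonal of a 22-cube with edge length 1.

d = √(1² + 1² + ... + 1²) [22 terms] = √(22·1²) = 1√22 ≈ 4.69042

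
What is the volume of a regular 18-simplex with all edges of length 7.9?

For a regular n-simplex with edge a, V = (a^n / n!)·√((n+1)/2^n). With a=7.9, n=18: V ≈ 0.0191009.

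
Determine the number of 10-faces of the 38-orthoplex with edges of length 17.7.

Number of 10-faces = 2^(10+1) · C(38,10+1) = 2048 · 1203322288 = 2464404045824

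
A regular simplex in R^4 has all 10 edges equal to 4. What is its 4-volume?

For a regular n-simplex with edge a, V = (a^n / n!)·√((n+1)/2^n). With a=4, n=4: V ≈ 5.96285.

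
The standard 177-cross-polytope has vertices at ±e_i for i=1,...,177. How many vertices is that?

An n-cross-polytope has 2n vertices; here n = 177, giving 354.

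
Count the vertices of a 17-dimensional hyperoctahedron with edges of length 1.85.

The vertices are ±e_1, ..., ±e_17, so there are 2·17 = 34.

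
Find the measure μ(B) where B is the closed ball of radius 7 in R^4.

Volume = π^{4/2}·(7)^4/Γ(3) = 2401·π^2/2 ≈ 11848.5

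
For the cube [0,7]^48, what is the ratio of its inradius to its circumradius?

For an n-cube of any side s, the inradius is s/2 and the circumradius is s√n/2, so the ratio is 1/√48 ≈ 0.144338.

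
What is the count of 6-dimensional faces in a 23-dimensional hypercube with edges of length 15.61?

f_6(23-cube) = (23 choose 6) · 2^17 = 13231325184.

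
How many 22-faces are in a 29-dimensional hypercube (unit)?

Choose 22 of 29 axes to span the face (C(29,22) = 1560780 ways), then fix each of the remaining 7 coordinates at one of its two extreme values (2^7 = 128 ways): 1560780·128 = 199779840.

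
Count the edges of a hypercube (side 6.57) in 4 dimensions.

Number of 1-faces = C(4,1)·2^(4-1) = 4·8 = 32.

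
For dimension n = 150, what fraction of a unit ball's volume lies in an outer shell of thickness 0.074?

1 - (1-0.074)^150 ≈ 0.99999 ≈ 99.999019%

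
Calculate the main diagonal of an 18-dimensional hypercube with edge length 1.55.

The space diagonal of an n-cube of side s is s√n. Here 1.55·√18 ≈ 6.57609.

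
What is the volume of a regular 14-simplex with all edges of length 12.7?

Volume = 12.7^14 · √(15/2^14) / 14! ≈ 985.552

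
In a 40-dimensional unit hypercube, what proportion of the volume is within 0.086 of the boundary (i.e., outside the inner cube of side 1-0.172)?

1 - (1 - 2·0.086)^40 = 1 - 0.828^40 ≈ 0.999474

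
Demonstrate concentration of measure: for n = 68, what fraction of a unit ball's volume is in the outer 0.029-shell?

1 - (1-0.029)^68 ≈ 0.864821 ≈ 86.48%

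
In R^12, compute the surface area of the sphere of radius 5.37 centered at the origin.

S = n·V_n(r)/r = 12·V_12(5.37)/5.37 (volume-to-surface relation), giving 1.71579e+09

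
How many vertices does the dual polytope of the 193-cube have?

An n-cross-polytope has 2n vertices; here n = 193, giving 386.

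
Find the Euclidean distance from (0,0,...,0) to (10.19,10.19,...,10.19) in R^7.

Diagonal = √7 · 10.19 ≈ 26.9602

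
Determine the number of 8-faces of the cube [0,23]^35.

Choose 8 of 35 axes to span the face (C(35,8) = 23535820 ways), then fix each of the remaining 27 coordinates at one of its two extreme values (2^27 = 134217728 ways): 23535820·134217728 = 3158924287016960.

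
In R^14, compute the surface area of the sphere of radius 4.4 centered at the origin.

S_14(4.4) = 2·π^(14/2)·(4.4)^13 / Γ(14/2) ≈ 1.94371e+09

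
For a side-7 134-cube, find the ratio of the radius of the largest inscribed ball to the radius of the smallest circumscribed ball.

For an n-cube of any side s, the inradius is s/2 and the circumradius is s√n/2, so the ratio is 1/√134 ≈ 0.0863868.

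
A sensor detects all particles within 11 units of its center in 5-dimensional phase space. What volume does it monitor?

V = 1288408·π^2/15 ≈ 847738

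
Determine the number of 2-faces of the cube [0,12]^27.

Number of 2-faces = C(27,2) · 2^(27-2) = 351 · 33554432 = 11777605632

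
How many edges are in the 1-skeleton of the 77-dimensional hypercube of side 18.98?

The 77-cube has n·2^(n-1) = 77·2^76 = 77·75557863725914323419136 = 5817955506895402903273472 edges.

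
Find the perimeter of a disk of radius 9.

|∂B_2(9)| = 2πr = 2π·9 ≈ 56.5487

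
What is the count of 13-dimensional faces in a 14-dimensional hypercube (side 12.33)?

An n-cube has C(n,k)·2^(n-k) k-faces. Here C(14,13)·2^1 = 14·2 = 28.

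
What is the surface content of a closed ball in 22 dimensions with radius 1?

The surface area of an n-ball is 2π^(n/2) r^(n-1) / Γ(n/2). For n=22, r=1: π^11/1814400 ≈ 0.162149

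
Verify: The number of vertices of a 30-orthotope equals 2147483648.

False. The 30-cube has 2^30 = 1073741824 vertices.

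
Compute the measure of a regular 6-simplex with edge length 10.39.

For a regular n-simplex with edge a, V = (a^n / n!)·√((n+1)/2^n). With a=10.39, n=6: V ≈ 577.856.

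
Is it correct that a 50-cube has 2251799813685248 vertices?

False. The 50-cube has 2^50 = 1125899906842624 vertices.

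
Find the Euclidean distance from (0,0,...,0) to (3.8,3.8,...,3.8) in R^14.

Diagonal = √14 · 3.8 ≈ 14.2183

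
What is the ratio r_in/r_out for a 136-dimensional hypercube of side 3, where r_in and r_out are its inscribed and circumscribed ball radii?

For an n-cube of any side s, the inradius is s/2 and the circumradius is s√n/2, so the ratio is 1/√136 ≈ 0.0857493.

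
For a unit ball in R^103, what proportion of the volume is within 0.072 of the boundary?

1 - (1-0.072)^103 ≈ 0.999546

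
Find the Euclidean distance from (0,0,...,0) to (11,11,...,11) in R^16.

d = √(11² + 11² + ... + 11²) [16 terms] = √(16·11²) = 11√16 = 44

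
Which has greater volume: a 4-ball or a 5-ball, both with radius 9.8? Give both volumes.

V_4(9.8) ≈ 45517. V_5(9.8) ≈ 475805. The 5-ball is larger.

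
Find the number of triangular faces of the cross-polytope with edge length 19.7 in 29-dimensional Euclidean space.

f_2(29-orthoplex) = 2^3 · (29 choose 3) = 29232.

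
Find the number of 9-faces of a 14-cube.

Number of 9-faces = C(14,9) · 2^(14-9) = 2002 · 32 = 64064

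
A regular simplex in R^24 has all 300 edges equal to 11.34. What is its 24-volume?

Volume = 11.34^24 · √(25/2^24) / 24! ≈ 0.0402363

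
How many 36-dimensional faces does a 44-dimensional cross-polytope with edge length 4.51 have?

Each 36-face is the convex hull of 37 vertices, one chosen as ±e_i from each of 37 distinct axes: 2^37·C(44,37) = 5266738762372612096.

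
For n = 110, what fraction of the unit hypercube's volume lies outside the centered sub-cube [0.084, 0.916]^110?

Shell fraction = 1 - (1-0.168)^110 ≈ 0.9999999984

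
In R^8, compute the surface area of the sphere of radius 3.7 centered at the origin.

|∂B_8(3.7)| ≈ 308241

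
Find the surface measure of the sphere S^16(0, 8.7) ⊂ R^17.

|∂B_17(8.7)| ≈ 2.58177e+15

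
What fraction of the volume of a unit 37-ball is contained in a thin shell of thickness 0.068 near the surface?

Shell fraction = 1 - (1-0.068)^37 ≈ 0.926143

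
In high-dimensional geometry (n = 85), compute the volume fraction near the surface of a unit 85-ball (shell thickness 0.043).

1 - (1-0.043)^85 ≈ 0.976149 ≈ 97.61%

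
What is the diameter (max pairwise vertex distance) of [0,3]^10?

d = √(3² + 3² + ... + 3²) [10 terms] = √(10·3²) = 3√10 ≈ 9.48683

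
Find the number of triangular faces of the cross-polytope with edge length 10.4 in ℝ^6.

Number of 2-faces = 2^(2+1) · C(6,2+1) = 8 · 20 = 160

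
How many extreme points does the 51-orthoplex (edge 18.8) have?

The vertices are ±e_1, ..., ±e_51, so there are 2·51 = 102.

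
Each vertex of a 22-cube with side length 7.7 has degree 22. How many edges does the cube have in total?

Each of the 2^22 = 4194304 vertices has degree 22; total edges = 22·2^22/2 = 46137344.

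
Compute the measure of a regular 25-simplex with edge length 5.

For a regular n-simplex with edge a, V = (a^n / n!)·√((n+1)/2^n). With a=5, n=25: V ≈ 1.69128e-11.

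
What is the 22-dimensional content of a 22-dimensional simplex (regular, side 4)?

For a regular n-simplex with edge a, V = (a^n / n!)·√((n+1)/2^n). With a=4, n=22: V ≈ 3.66511e-11.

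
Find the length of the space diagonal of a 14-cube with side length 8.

The space diagonal of an n-cube of side s is s√n. Here 8·√14 ≈ 29.9333.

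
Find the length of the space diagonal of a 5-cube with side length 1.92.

d = √(1.92² + 1.92² + ... + 1.92²) [5 terms] = √(5·1.92²) = 1.92√5 ≈ 4.29325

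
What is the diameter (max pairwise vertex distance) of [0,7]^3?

The space diagonal of an n-cube of side s is s√n. Here 7·√3 ≈ 12.1244.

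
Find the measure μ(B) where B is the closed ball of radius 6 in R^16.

Volume = π^{16/2}·(6)^16/Γ(9) = 2448880128·π^8/35 ≈ 6.63894e+11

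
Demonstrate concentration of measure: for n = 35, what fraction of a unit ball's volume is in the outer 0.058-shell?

1 - (1-0.058)^35 ≈ 0.876467 ≈ 87.65%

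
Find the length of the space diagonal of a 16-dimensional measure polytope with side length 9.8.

d = √(9.8² + 9.8² + ... + 9.8²) [16 terms] = √(16·9.8²) = 9.8√16 = 39.2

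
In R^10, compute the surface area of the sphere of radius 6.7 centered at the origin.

The surface area of an n-ball is 2π^(n/2) r^(n-1) / Γ(n/2). For n=10, r=6.7: 6.93811e+08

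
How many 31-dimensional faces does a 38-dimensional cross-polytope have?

Each 31-face is the convex hull of 32 vertices, one chosen as ±e_i from each of 32 distinct axes: 2^32·C(38,32) = 11857034609688576.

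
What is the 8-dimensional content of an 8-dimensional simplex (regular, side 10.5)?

V_8 = √(9) · 10.5^8 / (8! · 2^(8/2)) ≈ 687.061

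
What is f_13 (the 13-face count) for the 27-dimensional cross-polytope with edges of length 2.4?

Number of 13-faces = 2^(13+1) · C(27,13+1) = 16384 · 20058300 = 328635187200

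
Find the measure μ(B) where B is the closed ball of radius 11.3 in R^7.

V_7(11.3) = π^(7/2) · (11.3)^7 / Γ(7/2 + 1) ≈ 1.11155e+08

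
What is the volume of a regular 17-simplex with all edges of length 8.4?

V_17 = √(18) · 8.4^17 / (17! · 2^(17/2)) ≈ 0.170044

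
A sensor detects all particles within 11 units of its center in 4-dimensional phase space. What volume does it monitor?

Volume = π^{4/2}·(11)^4/Γ(3) = 14641·π^2/2 ≈ 72250.4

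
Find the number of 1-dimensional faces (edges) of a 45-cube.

The 45-cube has n·2^(n-1) = 45·2^44 = 45·17592186044416 = 791648371998720 edges.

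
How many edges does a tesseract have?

Number of 1-faces = C(4,1)·2^(4-1) = 4·8 = 32.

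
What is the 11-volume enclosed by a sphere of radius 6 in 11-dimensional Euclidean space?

V = 859963392·π^5/385 ≈ 6.83547e+08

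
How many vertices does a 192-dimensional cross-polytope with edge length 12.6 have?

An n-cross-polytope has 2n vertices; here n = 192, giving 384.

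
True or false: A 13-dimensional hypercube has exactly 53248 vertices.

False. The 13-cube has 2^13 = 8192 vertices.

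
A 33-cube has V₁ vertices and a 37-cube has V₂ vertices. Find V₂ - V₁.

V₁ = 2^33 = 8589934592. V₂ = 2^37 = 137438953472. V₂ - V₁ = 128849018880.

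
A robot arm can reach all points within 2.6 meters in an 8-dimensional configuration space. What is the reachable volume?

Volume = π^{8/2}·(2.6)^8/Γ(5) ≈ 8475.69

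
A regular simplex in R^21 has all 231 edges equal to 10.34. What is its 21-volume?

V = (10.34^21 / 21!) · √((21+1) / 2^21) ≈ 0.127933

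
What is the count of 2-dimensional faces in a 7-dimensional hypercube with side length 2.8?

Number of 2-faces = C(7,2) · 2^(7-2) = 21 · 32 = 672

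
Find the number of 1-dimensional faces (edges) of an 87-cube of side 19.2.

An n-cube has n·2^(n-1) edges. With n = 87: 87·77371252455336267181195264 = 6731298963614255244763987968.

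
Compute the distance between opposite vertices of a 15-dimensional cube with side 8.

The space diagonal of an n-cube of side s is s√n. Here 8·√15 ≈ 30.9839.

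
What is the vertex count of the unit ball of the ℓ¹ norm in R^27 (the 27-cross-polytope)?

The vertices are ±e_1, ..., ±e_27, so there are 2·27 = 54.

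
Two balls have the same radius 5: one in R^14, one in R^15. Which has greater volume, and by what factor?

V_14(5) ≈ 3.65762e+09, V_15(5) ≈ 1.16407e+10. The 15-ball is larger by a factor of 3.183.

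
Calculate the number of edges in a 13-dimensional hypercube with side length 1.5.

Number of 1-faces = C(13,1)·2^(13-1) = 13·4096 = 53248.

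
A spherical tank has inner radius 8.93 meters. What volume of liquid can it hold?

Volume = π^{3/2}·(8.93)^3/Γ(5/2) ≈ 2982.93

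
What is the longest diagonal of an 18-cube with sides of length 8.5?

Diagonal = √18 · 8.5 ≈ 36.0624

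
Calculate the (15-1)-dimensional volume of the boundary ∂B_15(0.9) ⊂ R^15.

S = n·V_n(r)/r = 15·V_15(0.9)/0.9 (volume-to-surface relation), giving 1.30893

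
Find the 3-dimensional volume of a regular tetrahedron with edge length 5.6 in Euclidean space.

Volume = (√2/12) · 5.6³ = 20.6965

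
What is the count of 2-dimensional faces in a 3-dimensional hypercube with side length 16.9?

Number of 2-faces = C(3,2) · 2^(3-2) = 3 · 2 = 6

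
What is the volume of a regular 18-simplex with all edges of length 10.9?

V = (10.9^18 / 18!) · √((18+1) / 2^18) ≈ 6.27253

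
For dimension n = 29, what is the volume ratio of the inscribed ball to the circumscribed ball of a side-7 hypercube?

The radii are 7/2 and 7√29/2, so the volume ratio is (1/√29)^29 = 29^{-29/2} ≈ 6.24064e-22.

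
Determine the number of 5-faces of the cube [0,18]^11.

Number of 5-faces = C(11,5) · 2^(11-5) = 462 · 64 = 29568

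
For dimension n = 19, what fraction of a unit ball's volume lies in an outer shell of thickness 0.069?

1 - (1-0.069)^19 ≈ 0.742934 ≈ 74.29%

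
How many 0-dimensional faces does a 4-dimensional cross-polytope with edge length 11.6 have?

An n-cross-polytope has 2^(k+1)·C(n,k+1) k-faces. Here 2^1·C(4,1) = 2·4 = 8.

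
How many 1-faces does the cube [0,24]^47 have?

An n-cube has n·2^(n-1) edges. With n = 47: 47·70368744177664 = 3307330976350208.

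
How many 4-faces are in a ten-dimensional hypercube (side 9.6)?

Choose 4 of 10 axes to span the face (C(10,4) = 210 ways), then fix each of the remaining 6 coordinates at one of its two extreme values (2^6 = 64 ways): 210·64 = 13440.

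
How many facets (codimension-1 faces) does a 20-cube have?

Choose 19 of 20 axes to span the face (C(20,19) = 20 ways), then fix each of the remaining 1 coordinate at one of its two extreme values (2^1 = 2 ways): 20·2 = 40.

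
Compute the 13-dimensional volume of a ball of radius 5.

V = 31250000000·π^6/27027 ≈ 1.11161e+09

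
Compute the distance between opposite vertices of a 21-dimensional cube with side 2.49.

The space diagonal of an n-cube of side s is s√n. Here 2.49·√21 ≈ 11.4106.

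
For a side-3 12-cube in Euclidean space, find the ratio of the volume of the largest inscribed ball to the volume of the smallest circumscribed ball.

The radii are 3/2 and 3√12/2, so the volume ratio is (1/√12)^12 = 12^{-12/2} ≈ 3.34898e-07.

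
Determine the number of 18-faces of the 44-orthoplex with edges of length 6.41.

f_18(44-orthoplex) = 2^19 · (44 choose 19) = 738633439015600128.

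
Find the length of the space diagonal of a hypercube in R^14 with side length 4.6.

Diagonal = √14 · 4.6 ≈ 17.2116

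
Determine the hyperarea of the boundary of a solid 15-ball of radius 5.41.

|∂B_15(5.41)| ≈ 1.05265e+11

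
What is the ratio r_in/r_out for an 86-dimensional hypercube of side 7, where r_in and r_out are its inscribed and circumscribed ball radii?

For an n-cube of any side s, the inradius is s/2 and the circumradius is s√n/2, so the ratio is 1/√86 ≈ 0.107833.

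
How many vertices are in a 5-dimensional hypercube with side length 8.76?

Choose 0 of 5 axes to span the face (C(5,0) = 1 way), then fix each of the remaining 5 coordinates at one of its two extreme values (2^5 = 32 ways): 1·32 = 32.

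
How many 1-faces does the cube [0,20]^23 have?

Each of the 2^23 = 8388608 vertices has degree 23; total edges = 23·2^23/2 = 96468992.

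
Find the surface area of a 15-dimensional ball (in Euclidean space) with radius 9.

The surface area of an n-ball is 2π^(n/2) r^(n-1) / Γ(n/2). For n=15, r=9: 216905884017408·π^7/5005 ≈ 1.30893e+14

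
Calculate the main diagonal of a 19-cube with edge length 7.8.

Diagonal = √19 · 7.8 ≈ 33.9994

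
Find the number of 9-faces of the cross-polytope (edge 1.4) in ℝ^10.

An n-cross-polytope has 2^(k+1)·C(n,k+1) k-faces. Here 2^10·C(10,10) = 1024·1 = 1024.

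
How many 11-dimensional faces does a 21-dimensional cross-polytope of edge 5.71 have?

Number of 11-faces = 2^(11+1) · C(21,11+1) = 4096 · 293930 = 1203937280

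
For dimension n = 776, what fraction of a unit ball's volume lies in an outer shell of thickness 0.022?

1 - (1-0.022)^776 ≈ 0.9999999682 ≈ 99.999997%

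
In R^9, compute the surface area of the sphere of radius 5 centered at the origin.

S_9(5) = 2·π^(9/2)·(5)^8 / Γ(9/2) = 2500000·π^4/21 ≈ 1.15963e+07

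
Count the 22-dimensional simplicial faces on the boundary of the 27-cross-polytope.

f_22(27-orthoplex) = 2^23 · (27 choose 23) = 147220070400.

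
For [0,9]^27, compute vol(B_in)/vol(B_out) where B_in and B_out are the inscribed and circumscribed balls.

V_in/V_out = n^(-n/2) = 27^(-27/2) ≈ 4.74886e-20.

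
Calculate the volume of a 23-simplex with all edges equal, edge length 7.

V = (7^23 / 23!) · √((23+1) / 2^23) ≈ 1.79069e-06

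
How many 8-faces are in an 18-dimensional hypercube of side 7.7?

Choose 8 of 18 axes to span the face (C(18,8) = 43758 ways), then fix each of the remaining 10 coordinates at one of its two extreme values (2^10 = 1024 ways): 43758·1024 = 44808192.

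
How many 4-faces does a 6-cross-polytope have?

f_4(6-orthoplex) = 2^5 · (6 choose 5) = 192.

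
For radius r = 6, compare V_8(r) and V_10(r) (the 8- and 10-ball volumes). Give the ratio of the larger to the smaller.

V_8(6) ≈ 6.81708e+06, V_10(6) ≈ 1.54199e+08. The 10-ball is larger by a factor of 22.62.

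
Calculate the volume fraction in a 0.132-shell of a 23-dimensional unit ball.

Shell fraction = 1 - (1-0.132)^23 ≈ 0.961456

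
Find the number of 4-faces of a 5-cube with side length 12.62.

Choose 4 of 5 axes to span the face (C(5,4) = 5 ways), then fix each of the remaining 1 coordinate at one of its two extreme values (2^1 = 2 ways): 5·2 = 10.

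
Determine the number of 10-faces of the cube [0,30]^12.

An n-cube has C(n,k)·2^(n-k) k-faces. Here C(12,10)·2^2 = 66·4 = 264.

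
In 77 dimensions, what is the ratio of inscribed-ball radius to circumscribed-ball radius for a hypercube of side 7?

Ratio = (s/2)/(s√77/2) = 77^(-1/2) ≈ 0.113961.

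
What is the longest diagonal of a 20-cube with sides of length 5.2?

Diagonal = √20 · 5.2 ≈ 23.2551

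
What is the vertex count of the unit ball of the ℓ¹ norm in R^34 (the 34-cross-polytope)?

An n-cross-polytope has 2n vertices; here n = 34, giving 68.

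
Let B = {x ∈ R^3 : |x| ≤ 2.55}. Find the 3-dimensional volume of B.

Volume = π^{3/2}·(2.55)^3/Γ(5/2) ≈ 69.4559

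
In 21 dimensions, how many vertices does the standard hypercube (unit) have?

An n-cube has 2^n vertices; for n = 21 that is 2^21 = 2097152.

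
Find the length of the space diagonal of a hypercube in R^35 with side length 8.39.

||(8.39,8.39,...,8.39)|| = √(35)·8.39 ≈ 49.6359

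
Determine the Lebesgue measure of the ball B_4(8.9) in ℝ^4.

V_4(8.9) = π^(4/2) · (8.9)^4 / Γ(4/2 + 1) ≈ 30962.1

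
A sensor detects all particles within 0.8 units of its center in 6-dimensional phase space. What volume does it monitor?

The n-ball volume is π^(n/2)·r^n/Γ(n/2+1). With n=6, r=0.8: V ≈ 1.35468.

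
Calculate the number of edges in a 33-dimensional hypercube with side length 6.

Number of 1-faces = C(33,1)·2^(33-1) = 33·4294967296 = 141733920768.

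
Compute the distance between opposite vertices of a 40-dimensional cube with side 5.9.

The space diagonal of an n-cube of side s is s√n. Here 5.9·√40 ≈ 37.3149.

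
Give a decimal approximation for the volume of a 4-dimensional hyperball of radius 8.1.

The n-ball volume is π^(n/2)·r^n/Γ(n/2+1). With n=4, r=8.1: V ≈ 21242.7.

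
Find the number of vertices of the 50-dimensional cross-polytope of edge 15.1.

The 50-dimensional cross-polytope has 2n = 2·50 = 100 vertices.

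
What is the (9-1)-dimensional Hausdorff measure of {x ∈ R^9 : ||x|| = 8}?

S_9(8) = 2·π^(9/2)·(8)^8 / Γ(9/2) = 536870912·π^4/105 ≈ 4.98058e+08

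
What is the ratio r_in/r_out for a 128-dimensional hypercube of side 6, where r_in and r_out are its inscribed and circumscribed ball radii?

For an n-cube of any side s, the inradius is s/2 and the circumradius is s√n/2, so the ratio is 1/√128 ≈ 0.0883883.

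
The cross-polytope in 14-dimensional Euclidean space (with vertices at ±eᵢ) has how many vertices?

The vertices are ±e_1, ..., ±e_14, so there are 2·14 = 28.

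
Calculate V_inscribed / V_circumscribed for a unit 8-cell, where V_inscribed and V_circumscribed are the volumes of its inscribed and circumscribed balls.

V_in/V_out = n^(-n/2) = 4^(-4/2) ≈ 0.0625.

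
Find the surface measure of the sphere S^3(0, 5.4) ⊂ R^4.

S = n·V_n(r)/r = 4·V_4(5.4)/5.4 (volume-to-surface relation), giving 3108.21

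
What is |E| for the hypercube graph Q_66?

Number of 1-faces = C(66,1)·2^(66-1) = 66·36893488147419103232 = 2434970217729660813312.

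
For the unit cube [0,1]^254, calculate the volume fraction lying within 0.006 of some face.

1 - (1 - 2·0.006)^254 = 1 - 0.988^254 ≈ 0.953413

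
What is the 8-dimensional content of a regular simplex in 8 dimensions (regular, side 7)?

V = (7^8 / 8!) · √((8+1) / 2^8) ≈ 26.808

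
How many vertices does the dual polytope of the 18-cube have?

The vertices are ±e_1, ..., ±e_18, so there are 2·18 = 36.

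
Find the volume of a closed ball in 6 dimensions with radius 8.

Volume = π^{6/2}·(8)^6/Γ(4) = 131072·π^3/3 ≈ 1.35468e+06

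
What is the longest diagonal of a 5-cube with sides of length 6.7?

Diagonal = √5 · 6.7 ≈ 14.9817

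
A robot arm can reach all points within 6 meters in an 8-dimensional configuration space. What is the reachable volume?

V = 69984·π^4 ≈ 6.81708e+06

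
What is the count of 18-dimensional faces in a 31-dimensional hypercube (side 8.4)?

Choose 18 of 31 axes to span the face (C(31,18) = 206253075 ways), then fix each of the remaining 13 coordinates at one of its two extreme values (2^13 = 8192 ways): 206253075·8192 = 1689625190400.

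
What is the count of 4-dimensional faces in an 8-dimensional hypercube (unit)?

Choose 4 of 8 axes to span the face (C(8,4) = 70 ways), then fix each of the remaining 4 coordinates at one of its two extreme values (2^4 = 16 ways): 70·16 = 1120.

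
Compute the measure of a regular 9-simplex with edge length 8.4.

V_9 = √(10) · 8.4^9 / (9! · 2^(9/2)) ≈ 80.1891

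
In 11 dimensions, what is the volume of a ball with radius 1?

Volume = π^{11/2}·(1)^11/Γ(13/2) = 64·π^5/10395 ≈ 1.8841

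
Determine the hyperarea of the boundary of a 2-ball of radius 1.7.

S_2(1.7) = 2·π^(2/2)·(1.7)^1 / Γ(2/2) = 2πr = 2π·1.7 ≈ 10.6814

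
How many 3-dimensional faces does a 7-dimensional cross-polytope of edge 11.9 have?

f_3(7-orthoplex) = 2^4 · (7 choose 4) = 560.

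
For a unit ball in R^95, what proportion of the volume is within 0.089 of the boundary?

V(inner)/V(outer) = ((1-0.089)/1)^95 ≈ 0.0001426, so the shell fraction is 0.999857.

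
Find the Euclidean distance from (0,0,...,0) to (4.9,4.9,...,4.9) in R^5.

d = √(4.9² + 4.9² + ... + 4.9²) [5 terms] = √(5·4.9²) = 4.9√5 ≈ 10.9567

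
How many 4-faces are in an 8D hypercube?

An n-cube has C(n,k)·2^(n-k) k-faces. Here C(8,4)·2^4 = 70·16 = 1120.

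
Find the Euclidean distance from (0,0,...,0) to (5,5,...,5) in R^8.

The space diagonal of an n-cube of side s is s√n. Here 5·√8 ≈ 14.1421.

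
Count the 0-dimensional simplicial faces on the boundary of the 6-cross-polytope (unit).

Each 0-face is the convex hull of 1 vertex, one chosen as ±e_i from each of 1 distinct axis: 2^1·C(6,1) = 12.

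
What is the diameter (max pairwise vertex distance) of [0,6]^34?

Diagonal = √34 · 6 ≈ 34.9857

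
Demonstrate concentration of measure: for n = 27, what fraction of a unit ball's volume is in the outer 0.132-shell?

1 - (1-0.132)^27 ≈ 0.978121 ≈ 97.81%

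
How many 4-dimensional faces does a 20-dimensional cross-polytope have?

Number of 4-faces = 2^(4+1) · C(20,4+1) = 32 · 15504 = 496128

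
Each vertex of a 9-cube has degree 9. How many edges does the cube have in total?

An n-cube has n·2^(n-1) edges. With n = 9: 9·256 = 2304.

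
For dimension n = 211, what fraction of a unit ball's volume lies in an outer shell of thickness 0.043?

1 - (1-0.043)^211 ≈ 0.999906 ≈ 99.9906%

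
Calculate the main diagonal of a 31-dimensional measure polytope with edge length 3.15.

||(3.15,3.15,...,3.15)|| = √(31)·3.15 ≈ 17.5385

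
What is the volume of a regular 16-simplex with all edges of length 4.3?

Volume = 4.3^16 · √(17/2^16) / 16! ≈ 1.05162e-05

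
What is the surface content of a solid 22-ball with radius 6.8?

The surface area of an n-ball is 2π^(n/2) r^(n-1) / Γ(n/2). For n=22, r=6.8: 4.92723e+16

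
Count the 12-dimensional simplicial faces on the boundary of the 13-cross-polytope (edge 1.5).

An n-cross-polytope has 2^(k+1)·C(n,k+1) k-faces. Here 2^13·C(13,13) = 8192·1 = 8192.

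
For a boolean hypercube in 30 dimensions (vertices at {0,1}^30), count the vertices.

An n-cube has 2^n vertices; for n = 30 that is 2^30 = 1073741824.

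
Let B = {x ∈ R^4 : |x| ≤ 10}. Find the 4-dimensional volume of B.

V_4(10) = π^(4/2) · (10)^4 / Γ(4/2 + 1) = 5000·π^2 ≈ 49348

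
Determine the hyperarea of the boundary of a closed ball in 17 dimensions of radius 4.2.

S = n·V_n(r)/r = 17·V_17(4.2)/4.2 (volume-to-surface relation), giving 2.24698e+10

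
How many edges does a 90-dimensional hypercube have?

The 90-cube has n·2^(n-1) = 90·2^89 = 90·618970019642690137449562112 = 55707301767842112370460590080 edges.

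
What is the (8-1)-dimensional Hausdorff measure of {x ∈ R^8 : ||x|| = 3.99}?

S_8(3.99) = 2·π^(8/2)·(3.99)^7 / Γ(8/2) ≈ 522743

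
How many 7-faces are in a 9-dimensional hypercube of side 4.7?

Number of 7-faces = C(9,7) · 2^(9-7) = 36 · 4 = 144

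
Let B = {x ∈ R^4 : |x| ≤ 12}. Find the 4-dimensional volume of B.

The n-ball volume is π^(n/2)·r^n/Γ(n/2+1). With n=4, r=12: V = 10368·π^2 ≈ 102328.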